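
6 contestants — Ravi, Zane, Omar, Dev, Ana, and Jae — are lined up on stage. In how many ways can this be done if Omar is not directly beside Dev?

There are 6! = 720 arrangements in all. If Omar and Dev are adjacent, merging them into one block gives 2·(5)! = 240 arrangements.
Complementary counting: 720 − 240 = 480.

480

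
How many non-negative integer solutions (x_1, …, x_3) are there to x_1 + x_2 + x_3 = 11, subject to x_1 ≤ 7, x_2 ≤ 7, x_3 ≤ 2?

Without the upper bounds there are C(13,2) = 78 ways to split 11 among 3 variables.
Subtract solutions that violate a single cap (substitute x_i' = x_i − (cap_i+1)): x_1 ≥ 8 gives C(5,2) = 10; x_2 ≥ 8 gives C(5,2) = 10; x_3 ≥ 3 gives C(10,2) = 45. Together 65.
Add back pairs where two caps are both exceeded: 0 + 1 + 1 = 2.
By inclusion–exclusion the count is 78 − 65 + 2 = 15.

15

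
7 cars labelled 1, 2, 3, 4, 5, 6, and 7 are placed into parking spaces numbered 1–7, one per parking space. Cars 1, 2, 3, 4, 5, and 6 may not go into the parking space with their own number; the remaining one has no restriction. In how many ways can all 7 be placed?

2119

Let Aᵢ (for 1 ≤ i ≤ 6) be the placements that put car i in its forbidden parking space. Any j of these fix j positions, leaving (7−j)! ways to fill the rest, and there are C(6,j) ways to pick which j.
By inclusion–exclusion, the number of valid placements is Σ_{j=0}^{6} (−1)^j C(6,j)·(7−j)!.
Computing: 5040 − 4320 + 1800 − 480 + 90 − 12 + 1 = 2119.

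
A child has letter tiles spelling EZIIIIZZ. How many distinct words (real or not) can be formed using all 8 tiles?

280

EZIIIIZZ has 8 letters with I appearing 4 times and Z appearing 3 times.
Dividing 8! = 40320 by 4!·3! = 144 for the repeated letters gives 280.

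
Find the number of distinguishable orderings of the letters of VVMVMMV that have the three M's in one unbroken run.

Treat the 3 copies of M as a single block. The multiset to arrange is then {MMM, V, V, V, V}, 5 items in all.
That gives (5)!/(4!) = 5 arrangements.

5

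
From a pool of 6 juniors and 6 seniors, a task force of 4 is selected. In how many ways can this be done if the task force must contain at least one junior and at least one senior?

465

With no constraint there are C(12,4) = 495 possible selections.
Subtract selections that omit an entire group: no juniors → C(6,4) = 15; no seniors → C(6,4) = 15.
Both groups omitted at once is impossible, so 495 − 30 = 465.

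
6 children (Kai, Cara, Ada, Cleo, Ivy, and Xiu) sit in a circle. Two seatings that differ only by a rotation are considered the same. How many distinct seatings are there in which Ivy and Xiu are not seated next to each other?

72

All circular seatings of 6 people number (5)! = 120.
Those with Ivy next to Xiu: fuse the pair into one unit and seat 5 units around a circle — 2·(4)! = 48.
Subtracting, 120 − 48 = 72.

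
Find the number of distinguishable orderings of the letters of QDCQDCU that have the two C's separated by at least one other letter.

There are 7!/(2!·2!·2!) = 630 arrangements of QDCQDCU in total.
If the two C's are adjacent, glue them into one block, leaving 6 items to arrange: (6)!/(2!·2!) = 180 ways.
Subtracting, 630 − 180 = 450 arrangements keep the C's apart.

450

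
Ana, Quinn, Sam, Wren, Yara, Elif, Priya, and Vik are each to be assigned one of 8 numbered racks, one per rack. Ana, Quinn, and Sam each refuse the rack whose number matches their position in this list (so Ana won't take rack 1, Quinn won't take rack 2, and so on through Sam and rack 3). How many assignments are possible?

27240

Let Aᵢ (for i ∈ {1, 2, 3}) be the placements that put person i in their forbidden rack. Any j of these fix j positions, leaving (8−j)! ways to fill the rest, and there are C(3,j) ways to pick which j.
By inclusion–exclusion, the number of valid placements is Σ_{j=0}^{3} (−1)^j C(3,j)·(8−j)!.
Computing: 40320 − 15120 + 2160 − 120 = 27240.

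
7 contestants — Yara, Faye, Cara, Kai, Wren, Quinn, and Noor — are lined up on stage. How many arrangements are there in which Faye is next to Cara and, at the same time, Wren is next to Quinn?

480

Treat {Faye,Cara} as one block (2 orders) and {Wren,Quinn} as another (2 orders).
That leaves 5 units to arrange: 2 × 2 × 5! = 4 × 120 = 480.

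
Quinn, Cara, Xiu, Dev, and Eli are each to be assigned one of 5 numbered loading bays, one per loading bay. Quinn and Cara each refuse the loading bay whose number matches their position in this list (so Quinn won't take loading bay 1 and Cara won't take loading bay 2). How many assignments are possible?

Let Aᵢ (for i ∈ {1, 2}) be the placements that put person i in their forbidden loading bay. Any j of these fix j positions, leaving (5−j)! ways to fill the rest, and there are C(2,j) ways to pick which j.
By inclusion–exclusion, the number of valid placements is Σ_{j=0}^{2} (−1)^j C(2,j)·(5−j)!.
Computing: 120 − 48 + 6 = 78.

78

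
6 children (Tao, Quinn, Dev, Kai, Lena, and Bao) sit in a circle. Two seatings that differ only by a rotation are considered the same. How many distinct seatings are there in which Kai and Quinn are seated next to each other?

Glue Kai and Quinn into a block (2 internal orders). Seating 5 units around a circle gives (4)! arrangements.
So 2 × (4)! = 2 × 24 = 48.

48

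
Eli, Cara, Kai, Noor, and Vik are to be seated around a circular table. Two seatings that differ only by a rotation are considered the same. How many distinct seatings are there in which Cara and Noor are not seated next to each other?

All circular seatings of 5 people number (4)! = 24.
Those with Cara next to Noor: fuse the pair into one unit and seat 4 units around a circle — 2·(3)! = 12.
Subtracting, 24 − 12 = 12.

12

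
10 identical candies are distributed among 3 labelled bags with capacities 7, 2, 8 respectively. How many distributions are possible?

21

By stars and bars, unrestricted non-negative solutions to x_1+…+x_3 = 10 number C(10+2,2) = 66.
Subtract solutions that violate a single cap (substitute x_i' = x_i − (cap_i+1)): x_1 ≥ 8 gives C(4,2) = 6; x_2 ≥ 3 gives C(9,2) = 36; x_3 ≥ 9 gives C(3,2) = 3. Together 45.
No two caps can be exceeded simultaneously, so the pair terms are all 0.
By inclusion–exclusion the count is 66 − 45 + 0 = 21.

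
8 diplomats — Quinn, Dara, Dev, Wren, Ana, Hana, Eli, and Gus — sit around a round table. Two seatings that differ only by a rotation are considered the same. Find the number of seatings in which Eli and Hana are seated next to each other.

Treat {Eli, Hana} as one unit (2 internal orders) and seat the resulting 7 units around the table: (6)! circular arrangements.
So 2 × (6)! = 2 × 720 = 1440.

1440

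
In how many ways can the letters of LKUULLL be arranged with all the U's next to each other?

30

Treat the 2 copies of U as a single block. The multiset to arrange is then {UU, K, L, L, L, L}, 6 items in all.
That gives (6)!/(4!) = 30 arrangements.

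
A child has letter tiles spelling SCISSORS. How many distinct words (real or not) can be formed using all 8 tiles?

Letter multiplicities in SCISSORS: C×1, I×1, O×1, R×1, S×4.
Dividing 8! = 40320 by 4! = 24 for the repeated letters gives 1680.

1680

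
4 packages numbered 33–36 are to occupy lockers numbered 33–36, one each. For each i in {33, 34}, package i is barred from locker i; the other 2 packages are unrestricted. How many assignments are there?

14

Let Aᵢ (for i ∈ {33, 34}) be the placements that put package i in its forbidden locker. Any j of these fix j positions, leaving (4−j)! ways to fill the rest, and there are C(2,j) ways to pick which j.
By inclusion–exclusion, the number of valid placements is Σ_{j=0}^{2} (−1)^j C(2,j)·(4−j)!.
Computing: 24 − 12 + 2 = 14.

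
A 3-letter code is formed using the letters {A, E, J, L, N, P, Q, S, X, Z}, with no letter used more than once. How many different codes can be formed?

720

Choose and order 3 of the 10 symbols: the first letter has 10 options, the next 9, then 8.
That product is 10 × 9 × 8 = 720.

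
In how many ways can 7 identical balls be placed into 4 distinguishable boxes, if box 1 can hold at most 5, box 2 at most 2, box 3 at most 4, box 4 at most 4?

61

Without the upper bounds there are C(10,3) = 120 ways to split 7 among 4 boxes.
Subtract solutions that violate a single cap (substitute x_i' = x_i − (cap_i+1)): x_1 ≥ 6 gives C(4,3) = 4; x_2 ≥ 3 gives C(7,3) = 35; x_3 ≥ 5 gives C(5,3) = 10; x_4 ≥ 5 gives C(5,3) = 10. Together 59.
No two caps can be exceeded simultaneously, so the pair terms are all 0.
By inclusion–exclusion the count is 120 − 59 + 0 = 61.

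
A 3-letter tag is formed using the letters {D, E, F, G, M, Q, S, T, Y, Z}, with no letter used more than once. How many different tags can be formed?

This is a permutation of 3 out of 10: P(10,3) = 10!/7!.
That product is 10 × 9 × 8 = 720.

720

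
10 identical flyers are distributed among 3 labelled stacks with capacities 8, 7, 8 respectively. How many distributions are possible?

Without the upper bounds there are C(12,2) = 66 ways to split 10 among 3 stacks.
Subtract solutions that violate a single cap (substitute x_i' = x_i − (cap_i+1)): x_1 ≥ 9 gives C(3,2) = 3; x_2 ≥ 8 gives C(4,2) = 6; x_3 ≥ 9 gives C(3,2) = 3. Together 12.
No two caps can be exceeded simultaneously, so the pair terms are all 0.
By inclusion–exclusion the count is 66 − 12 + 0 = 54.

54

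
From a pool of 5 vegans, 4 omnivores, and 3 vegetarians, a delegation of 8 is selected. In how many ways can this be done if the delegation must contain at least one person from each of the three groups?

Total 8-person selections from all 12: C(12,8) = 495.
Subtract selections that omit an entire group: no vegans → C(7,8) = 0; no omnivores → C(8,8) = 1; no vegetarians → C(9,8) = 9.
Add back selections omitting two groups (i.e. drawn from a single group): C(5,8) + C(4,8) + C(3,8) = 0.
By inclusion–exclusion: 495 − 10 + 0 = 485.

485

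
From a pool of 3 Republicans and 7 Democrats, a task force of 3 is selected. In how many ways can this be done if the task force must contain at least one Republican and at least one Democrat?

Unrestricted: C(10,3) = 120 ways to pick any 3 of the 10.
Selections missing a whole group: no Republicans → C(7,3) = 35; no Democrats → C(3,3) = 1.
Both groups omitted at once is impossible, so 120 − 36 = 84.

84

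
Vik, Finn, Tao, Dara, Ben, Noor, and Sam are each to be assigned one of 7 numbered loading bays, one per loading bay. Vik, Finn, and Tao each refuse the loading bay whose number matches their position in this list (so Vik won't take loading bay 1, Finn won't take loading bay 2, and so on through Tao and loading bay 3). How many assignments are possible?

3216

Let Aᵢ (for i ∈ {1, 2, 3}) be the placements that put person i in their forbidden loading bay. Any j of these fix j positions, leaving (7−j)! ways to fill the rest, and there are C(3,j) ways to pick which j.
By inclusion–exclusion, the number of valid placements is Σ_{j=0}^{3} (−1)^j C(3,j)·(7−j)!.
Computing: 5040 − 2160 + 360 − 24 = 3216.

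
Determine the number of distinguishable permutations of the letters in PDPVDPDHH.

Letter multiplicities in PDPVDPDHH: D×3, H×2, P×3, V×1.
So there are 9! / (3!·3!·2!) = 5040 distinguishable arrangements.

5040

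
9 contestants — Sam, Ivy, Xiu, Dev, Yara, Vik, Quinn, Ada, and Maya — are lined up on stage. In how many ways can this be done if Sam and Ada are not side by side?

282240

Of the 9! = 362880 arrangements, those with Sam and Ada adjacent number 2 × 8! = 80640 (treat the pair as a block with 2 internal orders).
Complementary counting: 362880 − 80640 = 282240.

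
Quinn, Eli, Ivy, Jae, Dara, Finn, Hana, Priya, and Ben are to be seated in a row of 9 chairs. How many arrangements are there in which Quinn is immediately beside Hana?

Place the 7 others and the Quinn-Hana pair as 8 objects in a line; the pair has 2 internal arrangements.
So the count is 2·(8)! = 80640.

80640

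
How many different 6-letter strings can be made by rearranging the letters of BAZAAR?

120

BAZAAR has 6 letters with A appearing 3 times.
So there are 6! / (3!) = 120 distinguishable arrangements.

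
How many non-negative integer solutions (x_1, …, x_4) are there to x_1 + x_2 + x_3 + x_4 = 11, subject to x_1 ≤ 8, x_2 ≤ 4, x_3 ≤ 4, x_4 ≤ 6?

By stars and bars, unrestricted non-negative solutions to x_1+…+x_4 = 11 number C(11+3,3) = 364.
Subtract solutions that violate a single cap (substitute x_i' = x_i − (cap_i+1)): x_1 ≥ 9 gives C(5,3) = 10; x_2 ≥ 5 gives C(9,3) = 84; x_3 ≥ 5 gives C(9,3) = 84; x_4 ≥ 7 gives C(7,3) = 35. Together 213.
Add back pairs where two caps are both exceeded: 0 + 0 + 0 + 4 + 0 + 0 = 4.
By inclusion–exclusion the count is 364 − 213 + 4 = 155.

155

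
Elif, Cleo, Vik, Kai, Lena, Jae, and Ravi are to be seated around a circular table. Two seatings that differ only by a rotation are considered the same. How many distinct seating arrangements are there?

Fix one person's seat to break rotational symmetry; the remaining 6 people can be arranged in (6)! = 720 ways.

720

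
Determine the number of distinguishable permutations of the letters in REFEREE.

The 7 letters of REFEREE have repeats: E appearing 4 times and R appearing twice.
Dividing 7! = 5040 by 4!·2! = 48 for the repeated letters gives 105.

105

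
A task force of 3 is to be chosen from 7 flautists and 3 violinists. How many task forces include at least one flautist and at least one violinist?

With no constraint there are C(10,3) = 120 possible selections.
Subtract selections that omit an entire group: no flautists → C(3,3) = 1; no violinists → C(7,3) = 35.
Both groups omitted at once is impossible, so 120 − 36 = 84.

84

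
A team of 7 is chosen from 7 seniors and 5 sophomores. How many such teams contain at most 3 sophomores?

596

Split by how many sophomores are chosen (0 through 3).
Sum: C(5,0)·C(7,7) + C(5,1)·C(7,6) + C(5,2)·C(7,5) + C(5,3)·C(7,4) = 1 + 35 + 210 + 350 = 596.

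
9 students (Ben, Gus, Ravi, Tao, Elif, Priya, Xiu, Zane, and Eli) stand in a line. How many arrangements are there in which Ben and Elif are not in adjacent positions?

282240

There are 9! = 362880 arrangements in all. If Ben and Elif are adjacent, merging them into one block gives 2·(8)! = 80640 arrangements.
Complementary counting: 362880 − 80640 = 282240.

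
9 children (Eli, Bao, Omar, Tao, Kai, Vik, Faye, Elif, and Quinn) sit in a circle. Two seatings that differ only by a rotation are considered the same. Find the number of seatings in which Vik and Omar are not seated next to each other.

All circular seatings of 9 people number (8)! = 40320.
Seatings with Vik beside Omar: treat them as a block with 2 internal orders, giving 2 × (7)! = 10080.
Subtracting, 40320 − 10080 = 30240.

30240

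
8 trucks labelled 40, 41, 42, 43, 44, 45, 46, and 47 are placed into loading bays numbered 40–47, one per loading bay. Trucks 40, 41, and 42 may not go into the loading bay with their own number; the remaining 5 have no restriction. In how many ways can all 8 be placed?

27240

Let Aᵢ (for i ∈ {40, 41, 42}) be the placements that put truck i in its forbidden loading bay. Any j of these fix j positions, leaving (8−j)! ways to fill the rest, and there are C(3,j) ways to pick which j.
By inclusion–exclusion, the number of valid placements is Σ_{j=0}^{3} (−1)^j C(3,j)·(8−j)!.
Computing: 40320 − 15120 + 2160 − 120 = 27240.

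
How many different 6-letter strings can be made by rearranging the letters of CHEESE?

120

Letter multiplicities in CHEESE: C×1, E×3, H×1, S×1.
So there are 6! / (3!) = 120 distinguishable arrangements.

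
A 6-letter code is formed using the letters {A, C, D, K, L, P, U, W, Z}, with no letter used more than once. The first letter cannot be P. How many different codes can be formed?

53760

The first letter has 9−1 = 8 choices (anything except P).
The remaining 5 letters are filled from the other 8 symbols without repetition: 8 × 7 × 6 × 5 × 4 = 6720.
Total: 8 × 6720 = 53760.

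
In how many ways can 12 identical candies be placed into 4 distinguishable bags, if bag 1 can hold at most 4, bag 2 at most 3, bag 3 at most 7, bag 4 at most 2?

30

Without the upper bounds there are C(15,3) = 455 ways to split 12 among 4 bags.
Subtract solutions that violate a single cap (substitute x_i' = x_i − (cap_i+1)): x_1 ≥ 5 gives C(10,3) = 120; x_2 ≥ 4 gives C(11,3) = 165; x_3 ≥ 8 gives C(7,3) = 35; x_4 ≥ 3 gives C(12,3) = 220. Together 540.
Add back pairs where two caps are both exceeded: 20 + 0 + 35 + 1 + 56 + 4 = 116.
Subtract triples: 0 + 1 + 0 + 0 = 1.
By inclusion–exclusion the count is 455 − 540 + 116 − 1 = 30.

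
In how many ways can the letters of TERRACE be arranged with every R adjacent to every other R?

360

Treat the 2 copies of R as a single block. The multiset to arrange is then {RR, A, C, E, E, T}, 6 items in all.
That gives (6)!/(2!) = 360 arrangements.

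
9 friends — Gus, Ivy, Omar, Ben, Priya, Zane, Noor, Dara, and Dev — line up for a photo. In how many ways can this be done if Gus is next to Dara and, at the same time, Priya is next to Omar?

Treat {Gus,Dara} as one block (2 orders) and {Priya,Omar} as another (2 orders).
That leaves 7 units to arrange: 2 × 2 × 7! = 4 × 5040 = 20160.

20160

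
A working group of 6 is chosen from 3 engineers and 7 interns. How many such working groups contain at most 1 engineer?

Split by how many engineers are chosen (0 through 1).
Sum: C(3,0)·C(7,6) + C(3,1)·C(7,5) = 7 + 63 = 70.

70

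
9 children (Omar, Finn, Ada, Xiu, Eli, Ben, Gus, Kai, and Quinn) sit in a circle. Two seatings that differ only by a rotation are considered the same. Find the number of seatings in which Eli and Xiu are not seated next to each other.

30240

Without the restriction there are (8)! = 40320 seatings.
Seatings with Eli beside Xiu: treat them as a block with 2 internal orders, giving 2 × (7)! = 10080.
Subtracting, 40320 − 10080 = 30240.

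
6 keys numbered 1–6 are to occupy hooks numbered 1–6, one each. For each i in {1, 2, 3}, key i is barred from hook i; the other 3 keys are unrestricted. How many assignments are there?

Let Aᵢ (for i ∈ {1, 2, 3}) be the placements that put key i in its forbidden hook. Any j of these fix j positions, leaving (6−j)! ways to fill the rest, and there are C(3,j) ways to pick which j.
By inclusion–exclusion, the number of valid placements is Σ_{j=0}^{3} (−1)^j C(3,j)·(6−j)!.
Computing: 720 − 360 + 72 − 6 = 426.

426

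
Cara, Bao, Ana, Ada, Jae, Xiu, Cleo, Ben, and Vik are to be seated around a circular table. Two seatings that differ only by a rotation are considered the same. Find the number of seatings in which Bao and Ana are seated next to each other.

Glue Bao and Ana into a block (2 internal orders). Seating 8 units around a circle gives (7)! arrangements.
So 2 × (7)! = 2 × 5040 = 10080.

10080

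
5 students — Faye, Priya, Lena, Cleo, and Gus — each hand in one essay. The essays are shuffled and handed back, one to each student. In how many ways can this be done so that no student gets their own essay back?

Let Aᵢ be the assignments in which student i gets their own essay. We want the size of the complement of A₁∪…∪A_5.
By inclusion–exclusion this is Σ_{j=0}^{5} (−1)^j C(5,j)·(5−j)!.
Computing: 120 − 120 + 60 − 20 + 5 − 1 = 44.

44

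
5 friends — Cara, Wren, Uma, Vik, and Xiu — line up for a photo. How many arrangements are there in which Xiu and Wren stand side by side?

Glue Xiu and Wren into one block (2 internal orders), leaving 4 units to arrange in a row.
That gives 2 × 4! = 2 × 24 = 48.

48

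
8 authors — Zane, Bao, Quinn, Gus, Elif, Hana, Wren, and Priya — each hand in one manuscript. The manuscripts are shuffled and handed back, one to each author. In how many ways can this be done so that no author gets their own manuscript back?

14833

Count assignments avoiding every fixed point. For any j of the 8 authors fixed to their own manuscript, the other 8−j can be arranged in (8−j)! ways.
By inclusion–exclusion this is Σ_{j=0}^{8} (−1)^j C(8,j)·(8−j)!.
Computing: 40320 − 40320 + 20160 − 6720 + 1680 − 336 + 56 − 8 + 1 = 14833.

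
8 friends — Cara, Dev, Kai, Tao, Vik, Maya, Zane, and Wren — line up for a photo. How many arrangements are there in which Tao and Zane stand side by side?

Treat {Tao, Zane} as a single unit. There are 7 units to order, and the pair itself can be ordered 2 ways.
That gives 2 × 7! = 2 × 5040 = 10080.

10080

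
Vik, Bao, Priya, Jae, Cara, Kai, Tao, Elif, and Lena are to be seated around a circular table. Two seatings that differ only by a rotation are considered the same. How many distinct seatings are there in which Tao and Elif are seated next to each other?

10080

Treat {Tao, Elif} as one unit (2 internal orders) and seat the resulting 8 units around the table: (7)! circular arrangements.
So 2 × (7)! = 2 × 5040 = 10080.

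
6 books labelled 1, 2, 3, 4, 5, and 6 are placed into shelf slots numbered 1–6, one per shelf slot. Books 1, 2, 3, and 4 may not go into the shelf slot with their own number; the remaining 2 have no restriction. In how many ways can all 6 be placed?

Let Aᵢ (for 1 ≤ i ≤ 4) be the placements that put book i in its forbidden shelf slot. Any j of these fix j positions, leaving (6−j)! ways to fill the rest, and there are C(4,j) ways to pick which j.
By inclusion–exclusion, the number of valid placements is Σ_{j=0}^{4} (−1)^j C(4,j)·(6−j)!.
Computing: 720 − 480 + 144 − 24 + 2 = 362.

362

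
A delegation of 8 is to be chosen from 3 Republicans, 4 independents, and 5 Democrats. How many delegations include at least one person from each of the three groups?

485

Unrestricted: C(12,8) = 495 ways to pick any 8 of the 12.
Selections missing a whole group: no Republicans → C(9,8) = 9; no independents → C(8,8) = 1; no Democrats → C(7,8) = 0.
Add back selections omitting two groups (i.e. drawn from a single group): C(3,8) + C(4,8) + C(5,8) = 0.
By inclusion–exclusion: 495 − 10 + 0 = 485.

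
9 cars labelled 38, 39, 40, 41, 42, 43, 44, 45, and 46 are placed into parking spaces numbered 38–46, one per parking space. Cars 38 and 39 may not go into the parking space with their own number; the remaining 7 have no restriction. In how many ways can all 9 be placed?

287280

Let Aᵢ (for i ∈ {38, 39}) be the placements that put car i in its forbidden parking space. Any j of these fix j positions, leaving (9−j)! ways to fill the rest, and there are C(2,j) ways to pick which j.
By inclusion–exclusion, the number of valid placements is Σ_{j=0}^{2} (−1)^j C(2,j)·(9−j)!.
Computing: 362880 − 80640 + 5040 = 287280.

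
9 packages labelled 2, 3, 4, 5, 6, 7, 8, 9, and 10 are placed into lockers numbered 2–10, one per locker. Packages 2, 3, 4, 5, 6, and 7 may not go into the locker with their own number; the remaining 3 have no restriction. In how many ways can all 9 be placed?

183822

Let Aᵢ (for 2 ≤ i ≤ 7) be the placements that put package i in its forbidden locker. Any j of these fix j positions, leaving (9−j)! ways to fill the rest, and there are C(6,j) ways to pick which j.
By inclusion–exclusion, the number of valid placements is Σ_{j=0}^{6} (−1)^j C(6,j)·(9−j)!.
Computing: 362880 − 241920 + 75600 − 14400 + 1800 − 144 + 6 = 183822.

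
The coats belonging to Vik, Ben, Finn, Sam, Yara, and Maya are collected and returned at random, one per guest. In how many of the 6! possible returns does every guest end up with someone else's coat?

This is the derangement count D_6: permutations of 6 items with no fixed point.
By inclusion–exclusion this is Σ_{j=0}^{6} (−1)^j C(6,j)·(6−j)!.
Computing: 720 − 720 + 360 − 120 + 30 − 6 + 1 = 265.

265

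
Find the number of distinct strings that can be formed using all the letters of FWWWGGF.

210

Letter multiplicities in FWWWGGF: F×2, G×2, W×3.
The number of distinct arrangements is 7!/(3!·2!·2!) = 5040/24 = 210.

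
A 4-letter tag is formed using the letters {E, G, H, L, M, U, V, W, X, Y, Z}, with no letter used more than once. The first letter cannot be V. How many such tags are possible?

7200

The first letter has 11−1 = 10 choices (anything except V).
The remaining 3 letters are filled from the other 10 symbols without repetition: 10 × 9 × 8 = 720.
Total: 10 × 720 = 7200.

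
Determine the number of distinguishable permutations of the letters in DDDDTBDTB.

DDDDTBDTB has 9 letters with B appearing twice, D appearing 5 times, and T appearing twice.
The number of distinct arrangements is 9!/(5!·2!·2!) = 362880/480 = 756.

756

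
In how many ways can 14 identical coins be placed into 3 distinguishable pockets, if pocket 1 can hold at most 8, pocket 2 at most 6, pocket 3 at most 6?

28

Without the upper bounds there are C(16,2) = 120 ways to split 14 among 3 pockets.
Subtract solutions that violate a single cap (substitute x_i' = x_i − (cap_i+1)): x_1 ≥ 9 gives C(7,2) = 21; x_2 ≥ 7 gives C(9,2) = 36; x_3 ≥ 7 gives C(9,2) = 36. Together 93.
Add back pairs where two caps are both exceeded: 0 + 0 + 1 = 1.
By inclusion–exclusion the count is 120 − 93 + 1 = 28.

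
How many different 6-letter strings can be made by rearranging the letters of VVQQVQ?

The 6 letters of VVQQVQ have repeats: Q appearing 3 times and V appearing 3 times.
The number of distinct arrangements is 6!/(3!·3!) = 720/36 = 20.

20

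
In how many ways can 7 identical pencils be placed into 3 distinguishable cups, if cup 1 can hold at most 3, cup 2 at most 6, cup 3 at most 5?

22

By stars and bars, unrestricted non-negative solutions to x_1+…+x_3 = 7 number C(7+2,2) = 36.
Subtract solutions that violate a single cap (substitute x_i' = x_i − (cap_i+1)): x_1 ≥ 4 gives C(5,2) = 10; x_2 ≥ 7 gives C(2,2) = 1; x_3 ≥ 6 gives C(3,2) = 3. Together 14.
No two caps can be exceeded simultaneously, so the pair terms are all 0.
By inclusion–exclusion the count is 36 − 14 + 0 = 22.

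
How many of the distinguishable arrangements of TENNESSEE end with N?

840

With the last slot taken by N, it remains to arrange the other 8 letters (TENESSEE).
Those 8 letters have E appearing 4 times and S appearing twice, giving (8)!/(4!·2!) = 840.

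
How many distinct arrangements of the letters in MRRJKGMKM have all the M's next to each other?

Treat the 3 copies of M as a single block. The multiset to arrange is then {MMM, G, J, K, K, R, R}, 7 items in all.
That gives (7)!/(2!·2!) = 1260 arrangements.

1260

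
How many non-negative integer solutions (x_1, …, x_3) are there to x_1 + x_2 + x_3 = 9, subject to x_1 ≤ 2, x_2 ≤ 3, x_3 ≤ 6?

6

By stars and bars, unrestricted non-negative solutions to x_1+…+x_3 = 9 number C(9+2,2) = 55.
Subtract solutions that violate a single cap (substitute x_i' = x_i − (cap_i+1)): x_1 ≥ 3 gives C(8,2) = 28; x_2 ≥ 4 gives C(7,2) = 21; x_3 ≥ 7 gives C(4,2) = 6. Together 55.
Add back pairs where two caps are both exceeded: 6 + 0 + 0 = 6.
By inclusion–exclusion the count is 55 − 55 + 6 = 6.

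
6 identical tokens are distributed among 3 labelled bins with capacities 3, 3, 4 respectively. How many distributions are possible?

13

Ignoring the caps, the number of non-negative solutions to x_1+…+x_3 = 6 is C(8,2) = 28.
Subtract solutions that violate a single cap (substitute x_i' = x_i − (cap_i+1)): x_1 ≥ 4 gives C(4,2) = 6; x_2 ≥ 4 gives C(4,2) = 6; x_3 ≥ 5 gives C(3,2) = 3. Together 15.
No two caps can be exceeded simultaneously, so the pair terms are all 0.
By inclusion–exclusion the count is 28 − 15 + 0 = 13.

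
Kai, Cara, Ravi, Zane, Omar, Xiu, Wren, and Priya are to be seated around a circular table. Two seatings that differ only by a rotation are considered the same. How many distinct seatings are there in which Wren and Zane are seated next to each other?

1440

Treat {Wren, Zane} as one unit (2 internal orders) and seat the resulting 7 units around the table: (6)! circular arrangements.
So 2 × (6)! = 2 × 720 = 1440.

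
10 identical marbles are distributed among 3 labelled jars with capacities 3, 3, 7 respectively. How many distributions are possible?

10

By stars and bars, unrestricted non-negative solutions to x_1+…+x_3 = 10 number C(10+2,2) = 66.
Subtract solutions that violate a single cap (substitute x_i' = x_i − (cap_i+1)): x_1 ≥ 4 gives C(8,2) = 28; x_2 ≥ 4 gives C(8,2) = 28; x_3 ≥ 8 gives C(4,2) = 6. Together 62.
Add back pairs where two caps are both exceeded: 6 + 0 + 0 = 6.
By inclusion–exclusion the count is 66 − 62 + 6 = 10.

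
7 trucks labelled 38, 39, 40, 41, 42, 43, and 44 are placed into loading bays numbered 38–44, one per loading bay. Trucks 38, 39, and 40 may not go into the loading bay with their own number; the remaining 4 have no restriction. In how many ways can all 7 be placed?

Let Aᵢ (for i ∈ {38, 39, 40}) be the placements that put truck i in its forbidden loading bay. Any j of these fix j positions, leaving (7−j)! ways to fill the rest, and there are C(3,j) ways to pick which j.
By inclusion–exclusion, the number of valid placements is Σ_{j=0}^{3} (−1)^j C(3,j)·(7−j)!.
Computing: 5040 − 2160 + 360 − 24 = 3216.

3216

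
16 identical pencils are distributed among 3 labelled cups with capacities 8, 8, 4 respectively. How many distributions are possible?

Ignoring the caps, the number of non-negative solutions to x_1+…+x_3 = 16 is C(18,2) = 153.
Subtract solutions that violate a single cap (substitute x_i' = x_i − (cap_i+1)): x_1 ≥ 9 gives C(9,2) = 36; x_2 ≥ 9 gives C(9,2) = 36; x_3 ≥ 5 gives C(13,2) = 78. Together 150.
Add back pairs where two caps are both exceeded: 0 + 6 + 6 = 12.
By inclusion–exclusion the count is 153 − 150 + 12 = 15.

15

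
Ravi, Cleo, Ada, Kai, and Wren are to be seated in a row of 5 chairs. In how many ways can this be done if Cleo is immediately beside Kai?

Glue Cleo and Kai into one block (2 internal orders), leaving 4 units to arrange in a row.
So the count is 2·(4)! = 48.

48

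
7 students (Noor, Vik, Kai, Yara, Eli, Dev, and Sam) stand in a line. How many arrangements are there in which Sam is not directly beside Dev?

3600

There are 7! = 5040 arrangements in all. If Sam and Dev are adjacent, merging them into one block gives 2·(6)! = 1440 arrangements.
So 5040 − 1440 = 3600 arrangements keep them apart.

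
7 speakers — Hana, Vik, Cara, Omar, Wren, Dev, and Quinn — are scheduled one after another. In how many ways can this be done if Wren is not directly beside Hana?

Of the 7! = 5040 arrangements, those with Wren and Hana adjacent number 2 × 6! = 1440 (treat the pair as a block with 2 internal orders).
So 5040 − 1440 = 3600 arrangements keep them apart.

3600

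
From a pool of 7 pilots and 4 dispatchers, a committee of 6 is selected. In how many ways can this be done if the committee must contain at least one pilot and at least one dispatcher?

Unrestricted: C(11,6) = 462 ways to pick any 6 of the 11.
Selections missing a whole group: no pilots → C(4,6) = 0; no dispatchers → C(7,6) = 7.
Both groups omitted at once is impossible, so 462 − 7 = 455.

455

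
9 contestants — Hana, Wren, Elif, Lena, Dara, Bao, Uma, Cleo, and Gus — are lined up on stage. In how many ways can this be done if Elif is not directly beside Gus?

282240

There are 9! = 362880 arrangements in all. If Elif and Gus are adjacent, merging them into one block gives 2·(8)! = 80640 arrangements.
So 362880 − 80640 = 282240 arrangements keep them apart.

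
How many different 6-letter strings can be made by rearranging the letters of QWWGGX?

Letter multiplicities in QWWGGX: G×2, Q×1, W×2, X×1.
The number of distinct arrangements is 6!/(2!·2!) = 720/4 = 180.

180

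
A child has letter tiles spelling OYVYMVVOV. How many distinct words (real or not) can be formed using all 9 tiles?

OYVYMVVOV has 9 letters with O appearing twice, V appearing 4 times, and Y appearing twice.
Dividing 9! = 362880 by 4!·2!·2! = 96 for the repeated letters gives 3780.

3780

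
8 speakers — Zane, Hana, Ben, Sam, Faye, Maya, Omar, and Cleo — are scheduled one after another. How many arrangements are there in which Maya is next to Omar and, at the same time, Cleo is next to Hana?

2880

Treat {Maya,Omar} as one block (2 orders) and {Cleo,Hana} as another (2 orders).
That leaves 6 units to arrange: 2 × 2 × 6! = 4 × 720 = 2880.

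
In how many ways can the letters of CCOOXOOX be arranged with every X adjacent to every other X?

105

Treat the 2 copies of X as a single block. The multiset to arrange is then {XX, C, C, O, O, O, O}, 7 items in all.
That gives (7)!/(4!·2!) = 105 arrangements.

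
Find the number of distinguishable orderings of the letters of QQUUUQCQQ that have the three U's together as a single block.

Treat the 3 copies of U as a single block. The multiset to arrange is then {UUU, C, Q, Q, Q, Q, Q}, 7 items in all.
That gives (7)!/(5!) = 42 arrangements.

42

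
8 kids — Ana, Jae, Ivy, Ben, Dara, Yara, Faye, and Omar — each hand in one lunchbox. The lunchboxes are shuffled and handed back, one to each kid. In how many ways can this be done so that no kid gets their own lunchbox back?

14833

This is the derangement count D_8: permutations of 8 items with no fixed point.
By inclusion–exclusion this is Σ_{j=0}^{8} (−1)^j C(8,j)·(8−j)!.
Computing: 40320 − 40320 + 20160 − 6720 + 1680 − 336 + 56 − 8 + 1 = 14833.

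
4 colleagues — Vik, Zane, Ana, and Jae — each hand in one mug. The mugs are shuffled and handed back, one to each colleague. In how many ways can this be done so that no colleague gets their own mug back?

9

This is the derangement count D_4: permutations of 4 items with no fixed point.
By inclusion–exclusion this is Σ_{j=0}^{4} (−1)^j C(4,j)·(4−j)!.
Computing: 24 − 24 + 12 − 4 + 1 = 9.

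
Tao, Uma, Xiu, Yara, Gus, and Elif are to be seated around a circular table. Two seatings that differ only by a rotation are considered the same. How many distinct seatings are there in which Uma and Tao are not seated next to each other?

Without the restriction there are (5)! = 120 seatings.
Seatings with Uma beside Tao: treat them as a block with 2 internal orders, giving 2 × (4)! = 48.
Subtracting, 120 − 48 = 72.

72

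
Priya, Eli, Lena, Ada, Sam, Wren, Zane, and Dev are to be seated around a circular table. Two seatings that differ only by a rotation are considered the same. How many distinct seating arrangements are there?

Fix one person's seat to break rotational symmetry; the remaining 7 people can be arranged in (7)! = 5040 ways.

5040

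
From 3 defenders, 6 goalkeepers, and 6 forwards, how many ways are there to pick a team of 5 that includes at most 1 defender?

Split by how many defenders are chosen (0 through 1).
Sum: C(3,0)·C(12,5) + C(3,1)·C(12,4) = 792 + 1485 = 2277.

2277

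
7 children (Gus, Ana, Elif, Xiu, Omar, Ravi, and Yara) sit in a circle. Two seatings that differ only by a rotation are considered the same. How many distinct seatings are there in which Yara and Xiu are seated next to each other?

240

Treat {Yara, Xiu} as one unit (2 internal orders) and seat the resulting 6 units around the table: (5)! circular arrangements.
So 2 × (5)! = 2 × 120 = 240.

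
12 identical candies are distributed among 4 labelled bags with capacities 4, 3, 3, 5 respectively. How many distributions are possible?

20

Without the upper bounds there are C(15,3) = 455 ways to split 12 among 4 bags.
Subtract solutions that violate a single cap (substitute x_i' = x_i − (cap_i+1)): x_1 ≥ 5 gives C(10,3) = 120; x_2 ≥ 4 gives C(11,3) = 165; x_3 ≥ 4 gives C(11,3) = 165; x_4 ≥ 6 gives C(9,3) = 84. Together 534.
Add back pairs where two caps are both exceeded: 20 + 20 + 4 + 35 + 10 + 10 = 99.
By inclusion–exclusion the count is 455 − 534 + 99 = 20.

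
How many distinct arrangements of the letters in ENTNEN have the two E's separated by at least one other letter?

There are 6!/(3!·2!) = 60 arrangements of ENTNEN in total.
If the two E's are adjacent, glue them into one block, leaving 5 items to arrange: (5)!/(3!) = 20 ways.
Hence 60 − 20 = 40.

40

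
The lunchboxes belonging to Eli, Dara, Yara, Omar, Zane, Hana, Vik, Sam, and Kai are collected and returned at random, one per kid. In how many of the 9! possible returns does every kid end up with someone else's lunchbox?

Count assignments avoiding every fixed point. For any j of the 9 kids fixed to their own lunchbox, the other 9−j can be arranged in (9−j)! ways.
By inclusion–exclusion this is Σ_{j=0}^{9} (−1)^j C(9,j)·(9−j)!.
Computing: 362880 − 362880 + 181440 − 60480 + 15120 − 3024 + 504 − 72 + 9 − 1 = 133496.

133496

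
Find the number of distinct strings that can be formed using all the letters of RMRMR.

RMRMR has 5 letters with M appearing twice and R appearing 3 times.
The number of distinct arrangements is 5!/(3!·2!) = 120/12 = 10.

10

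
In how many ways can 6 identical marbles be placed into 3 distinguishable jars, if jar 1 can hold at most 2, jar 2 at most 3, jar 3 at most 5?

11

By stars and bars, unrestricted non-negative solutions to x_1+…+x_3 = 6 number C(6+2,2) = 28.
Subtract solutions that violate a single cap (substitute x_i' = x_i − (cap_i+1)): x_1 ≥ 3 gives C(5,2) = 10; x_2 ≥ 4 gives C(4,2) = 6; x_3 ≥ 6 gives C(2,2) = 1. Together 17.
No two caps can be exceeded simultaneously, so the pair terms are all 0.
By inclusion–exclusion the count is 28 − 17 + 0 = 11.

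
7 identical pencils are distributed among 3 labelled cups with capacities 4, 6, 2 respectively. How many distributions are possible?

Without the upper bounds there are C(9,2) = 36 ways to split 7 among 3 cups.
Subtract solutions that violate a single cap (substitute x_i' = x_i − (cap_i+1)): x_1 ≥ 5 gives C(4,2) = 6; x_2 ≥ 7 gives C(2,2) = 1; x_3 ≥ 3 gives C(6,2) = 15. Together 22.
No two caps can be exceeded simultaneously, so the pair terms are all 0.
By inclusion–exclusion the count is 36 − 22 + 0 = 14.

14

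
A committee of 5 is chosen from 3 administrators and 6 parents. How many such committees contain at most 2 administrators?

111

Split by how many administrators are chosen (0 through 2).
Sum: C(3,0)·C(6,5) + C(3,1)·C(6,4) + C(3,2)·C(6,3) = 6 + 45 + 60 = 111.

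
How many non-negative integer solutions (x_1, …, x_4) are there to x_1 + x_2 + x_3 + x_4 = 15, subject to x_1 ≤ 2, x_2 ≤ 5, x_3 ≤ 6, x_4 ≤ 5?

By stars and bars, unrestricted non-negative solutions to x_1+…+x_4 = 15 number C(15+3,3) = 816.
Subtract solutions that violate a single cap (substitute x_i' = x_i − (cap_i+1)): x_1 ≥ 3 gives C(15,3) = 455; x_2 ≥ 6 gives C(12,3) = 220; x_3 ≥ 7 gives C(11,3) = 165; x_4 ≥ 6 gives C(12,3) = 220. Together 1060.
Add back pairs where two caps are both exceeded: 84 + 56 + 84 + 10 + 20 + 10 = 264.
Subtract triples: 0 + 1 + 0 + 0 = 1.
By inclusion–exclusion the count is 816 − 1060 + 264 − 1 = 19.

19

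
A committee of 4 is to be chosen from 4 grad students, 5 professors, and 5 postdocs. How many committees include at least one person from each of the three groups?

With no constraint there are C(14,4) = 1001 possible selections.
Subtract selections that omit an entire group: no grad students → C(10,4) = 210; no professors → C(9,4) = 126; no postdocs → C(9,4) = 126.
Add back selections omitting two groups (i.e. drawn from a single group): C(4,4) + C(5,4) + C(5,4) = 11.
By inclusion–exclusion: 1001 − 462 + 11 = 550.

550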